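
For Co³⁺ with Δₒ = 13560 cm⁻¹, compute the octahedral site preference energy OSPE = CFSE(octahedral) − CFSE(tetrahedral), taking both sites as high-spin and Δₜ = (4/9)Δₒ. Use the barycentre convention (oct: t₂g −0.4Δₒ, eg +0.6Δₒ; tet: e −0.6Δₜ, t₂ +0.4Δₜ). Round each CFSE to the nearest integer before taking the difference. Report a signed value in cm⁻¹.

-1808

Co sits in group 9; removing 3 electrons leaves Co³⁺ with 9 − 3 = 6 d electrons.
In an octahedral site d⁶ (HS) is t₂g⁴ eg², giving CFSE(oct) = -0.4Δₒ = -5424 cm⁻¹.
In a tetrahedral site the filling is e³ t₂³: CFSE(tet) = -0.6Δₜ = -0.6 × (4/9)(13560) = -3616 cm⁻¹.
OSPE = CFSE(oct) − CFSE(tet) = -5424 − (-3616) = -1808 cm⁻¹.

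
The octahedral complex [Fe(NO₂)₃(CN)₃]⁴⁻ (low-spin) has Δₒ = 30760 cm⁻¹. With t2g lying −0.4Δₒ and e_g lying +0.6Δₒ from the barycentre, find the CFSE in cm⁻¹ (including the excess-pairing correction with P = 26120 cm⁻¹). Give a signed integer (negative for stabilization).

-21584

Ligand charges: 3×(-1) from NO₂⁻ and 3×(-1) from CN⁻ sum to -6; with overall charge -4, Fe is +2.
Fe sits in group 8; removing 2 electrons leaves Fe²⁺ with 8 − 2 = 6 d electrons.
Configuration: t2g^6 e_g^0.
Orbital CFSE = 6(-0.4) + 0(0.6) = -2.4Δₒ = -2.4 × 30760 = -73824 cm⁻¹.
High-spin d⁶ would be t2g^4 e_g^2 with 1 pair; low-spin has 3, so 2 excess pairs cost +2P = +52240 cm⁻¹.
Combining: -73824 + 52240 = -21584 cm⁻¹.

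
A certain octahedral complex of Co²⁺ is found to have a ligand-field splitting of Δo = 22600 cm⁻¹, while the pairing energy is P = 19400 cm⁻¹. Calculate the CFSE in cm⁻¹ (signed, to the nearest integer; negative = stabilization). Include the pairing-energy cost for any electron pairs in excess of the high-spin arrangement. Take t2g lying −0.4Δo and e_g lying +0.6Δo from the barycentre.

Group 9 minus oxidation state +2 gives a d⁷ configuration for Co²⁺.
Δo > P, so pairing is preferred: the ground state is low-spin.
Filling d⁷ accordingly: t2g^6 e_g^1.
Orbital CFSE = -1.8Δo = -1.8 × 22600 = -40680 cm⁻¹.
Excess pairs vs high-spin: 3 − 2 = 1; pairing cost = +19400 cm⁻¹.
Net CFSE = -40680 + 19400 = -21280 cm⁻¹.

-21280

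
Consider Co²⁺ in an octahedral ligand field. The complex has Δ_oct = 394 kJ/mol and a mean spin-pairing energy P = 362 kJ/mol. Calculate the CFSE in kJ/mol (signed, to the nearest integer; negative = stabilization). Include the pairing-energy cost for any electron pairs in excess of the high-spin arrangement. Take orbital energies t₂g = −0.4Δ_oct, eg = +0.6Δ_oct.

-347

Co²⁺: group 9, so d-count = 9 − 2 = 7.
With Δ_oct > P the complex is low-spin.
That gives t₂g⁶ eg¹.
Orbital CFSE = -1.8Δ_oct = -1.8 × 394 = -709 kJ/mol.
Excess pairs vs high-spin: 3 − 2 = 1; pairing cost = +362 kJ/mol.
Net CFSE = -709 + 362 = -347 kJ/mol.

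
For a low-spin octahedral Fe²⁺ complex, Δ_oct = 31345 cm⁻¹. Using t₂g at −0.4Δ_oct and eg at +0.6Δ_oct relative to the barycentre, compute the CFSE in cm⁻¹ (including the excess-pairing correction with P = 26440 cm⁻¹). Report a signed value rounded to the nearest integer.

-22348

Fe²⁺: group 8, so d-count = 8 − 2 = 6.
The d⁶ electrons fill as t₂g⁶ eg⁰.
Orbital CFSE = 6(-0.4) + 0(0.6) = -2.4Δ_oct = -2.4 × 31345 = -75228 cm⁻¹.
Relative to high-spin t₂g⁴ eg² (1 paired), the low-spin configuration has 2 additional pairs, contributing +2 × 26440 = +52880 cm⁻¹.
Net CFSE = -75228 + 52880 = -22348 cm⁻¹.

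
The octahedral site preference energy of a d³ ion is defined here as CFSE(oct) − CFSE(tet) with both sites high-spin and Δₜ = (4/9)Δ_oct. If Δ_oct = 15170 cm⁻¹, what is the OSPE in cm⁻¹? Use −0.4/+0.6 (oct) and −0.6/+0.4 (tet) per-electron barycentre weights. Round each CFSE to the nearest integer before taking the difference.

-12810

In an octahedral site d³ (HS) is t2g^3 e_g^0, giving CFSE(oct) = -1.2Δ_oct = -18204 cm⁻¹.
Tetrahedral e^2 t2^1 gives -0.8Δₜ = -0.8 × (4/9) × 15170 = -5394 cm⁻¹.
OSPE = CFSE(oct) − CFSE(tet) = -18204 − (-5394) = -12810 cm⁻¹.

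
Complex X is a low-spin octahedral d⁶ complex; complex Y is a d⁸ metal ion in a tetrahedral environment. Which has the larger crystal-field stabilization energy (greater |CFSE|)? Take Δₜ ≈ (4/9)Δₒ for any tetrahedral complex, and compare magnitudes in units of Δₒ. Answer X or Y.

X

X: t₂g⁶ eg⁰, CFSE = -2.4Δₒ.
Y: Tetrahedral splitting is small, so the complex is high-spin; e⁴ t₂⁴, CFSE = -0.8Δₜ ≈ -0.36Δₒ.
So X has the larger |CFSE|.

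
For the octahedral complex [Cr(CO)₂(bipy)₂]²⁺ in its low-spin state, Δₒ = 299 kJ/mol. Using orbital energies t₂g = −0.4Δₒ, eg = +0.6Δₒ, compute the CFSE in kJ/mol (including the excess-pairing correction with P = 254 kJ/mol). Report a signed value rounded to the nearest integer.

-224

Ligand charges: 2×(+0) from CO and 2×(+0) from bipy sum to +0; with overall charge +2, Cr is +2.
Cr²⁺: group 6, so d-count = 6 − 2 = 4.
Configuration: t₂g⁴ eg⁰.
The orbital stabilization is -1.6Δₒ = -1.6 × 299 = -478 kJ/mol.
Relative to high-spin t₂g³ eg¹ (0 paired), the low-spin configuration has 1 additional pair, contributing +1 × 254 = +254 kJ/mol.
Net CFSE = -478 + 254 = -224 kJ/mol.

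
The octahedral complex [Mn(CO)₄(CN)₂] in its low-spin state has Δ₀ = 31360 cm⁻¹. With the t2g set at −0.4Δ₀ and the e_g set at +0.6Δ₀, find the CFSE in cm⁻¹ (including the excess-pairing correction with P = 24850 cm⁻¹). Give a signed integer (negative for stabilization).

-13020

Ligand charges: 4×(+0) from CO and 2×(-1) from CN⁻ sum to -2; with overall charge +0, Mn is +2.
Mn²⁺: group 7, so d-count = 7 − 2 = 5.
Configuration: t2g^5 e_g^0.
CFSE(orbital) = 5×(-0.4Δ₀) + 0×(0.6Δ₀) = -2.0Δ₀; with Δ₀ = 31360 cm⁻¹ that is -62720 cm⁻¹.
Pairing penalty: 2 pairs vs 0 in the high-spin reference → 2 extra × P = 49700 cm⁻¹.
Combining: -62720 + 49700 = -13020 cm⁻¹.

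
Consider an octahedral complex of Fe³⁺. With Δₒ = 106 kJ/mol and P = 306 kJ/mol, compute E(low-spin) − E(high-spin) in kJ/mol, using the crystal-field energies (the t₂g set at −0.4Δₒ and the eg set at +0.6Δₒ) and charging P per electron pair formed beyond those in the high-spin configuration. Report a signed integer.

Group 8 minus oxidation state +3 gives a d⁵ configuration for Fe³⁺.
High-spin: t₂g³ eg², CFSE = 0.0Δₒ = 0 kJ/mol.
For low-spin the configuration is t₂g⁵ eg⁰: orbital energy -2.0 × 106 = -212 kJ/mol, and 2 additional pairs relative to high-spin add 612 kJ/mol, giving 400 kJ/mol.
The difference is 400 − (0) = 400 kJ/mol, so high-spin lies lower.

400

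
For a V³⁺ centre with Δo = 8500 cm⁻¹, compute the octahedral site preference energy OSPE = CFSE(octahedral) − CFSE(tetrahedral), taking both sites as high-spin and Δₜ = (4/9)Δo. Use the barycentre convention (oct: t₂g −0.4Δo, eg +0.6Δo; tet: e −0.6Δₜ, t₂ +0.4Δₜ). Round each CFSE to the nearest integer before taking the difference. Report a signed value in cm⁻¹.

V sits in group 5; removing 3 electrons leaves V³⁺ with 5 − 3 = 2 d electrons.
In an octahedral site d² (HS) is t2g^2 e_g^0, giving CFSE(oct) = -0.8Δo = -6800 cm⁻¹.
Tetrahedral e^2 t2^0 gives -1.2Δₜ = -1.2 × (4/9) × 8500 = -4533 cm⁻¹.
OSPE = CFSE(oct) − CFSE(tet) = -6800 − (-4533) = -2267 cm⁻¹.

-2267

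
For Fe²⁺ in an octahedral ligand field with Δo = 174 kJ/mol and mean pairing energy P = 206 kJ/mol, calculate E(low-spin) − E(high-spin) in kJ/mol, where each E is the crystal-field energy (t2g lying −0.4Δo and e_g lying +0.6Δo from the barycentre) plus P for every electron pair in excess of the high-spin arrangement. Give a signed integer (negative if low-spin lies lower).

Fe is in group 8, so Fe²⁺ is d⁶ (8 − 2 = 6).
High-spin: t2g^4 e_g^2, CFSE = -0.4Δo = -70 kJ/mol.
For low-spin the configuration is t2g^6 e_g^0: orbital energy -2.4 × 174 = -418 kJ/mol, and 2 additional pairs relative to high-spin add 412 kJ/mol, giving -6 kJ/mol.
E(LS) − E(HS) = -6 − (-70) = 64 kJ/mol.

64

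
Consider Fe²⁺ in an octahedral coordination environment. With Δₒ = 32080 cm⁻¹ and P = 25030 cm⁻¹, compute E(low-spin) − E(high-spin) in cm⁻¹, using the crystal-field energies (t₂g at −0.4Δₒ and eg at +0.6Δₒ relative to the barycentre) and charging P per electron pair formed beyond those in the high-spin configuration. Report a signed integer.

-14100

Fe²⁺: group 8, so d-count = 8 − 2 = 6.
High-spin: t₂g⁴ eg², CFSE = -0.4Δₒ = -12832 cm⁻¹.
Low-spin: t₂g⁶ eg⁰, orbital CFSE = -2.4Δₒ = -76992 cm⁻¹; plus 2 excess pairs × P = +50060 cm⁻¹; total -26932 cm⁻¹.
E(LS) − E(HS) = -26932 − (-12832) = -14100 cm⁻¹.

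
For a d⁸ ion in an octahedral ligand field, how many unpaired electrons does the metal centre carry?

2

For octahedral d⁸ the high- and low-spin configurations coincide.
Configuration: t₂g⁶ eg², giving 2 unpaired electrons.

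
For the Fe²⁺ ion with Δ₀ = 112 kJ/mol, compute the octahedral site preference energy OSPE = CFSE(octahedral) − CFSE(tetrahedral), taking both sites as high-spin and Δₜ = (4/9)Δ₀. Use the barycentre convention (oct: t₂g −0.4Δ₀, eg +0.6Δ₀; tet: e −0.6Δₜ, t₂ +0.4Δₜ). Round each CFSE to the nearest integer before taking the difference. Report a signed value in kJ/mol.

-15

Fe²⁺: group 8, so d-count = 8 − 2 = 6.
In an octahedral site d⁶ (HS) is t2g^4 e_g^2, giving CFSE(oct) = -0.4Δ₀ = -45 kJ/mol.
Tetrahedral e^3 t2^3 gives -0.6Δₜ = -0.6 × (4/9) × 112 = -30 kJ/mol.
Subtracting, OSPE = -45 − (-30) = -15 kJ/mol.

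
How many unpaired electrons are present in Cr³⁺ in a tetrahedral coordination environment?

Cr is in group 6, so Cr³⁺ is d³ (6 − 3 = 3).
Tetrahedral splitting is small, so the complex is high-spin.
Configuration: e² t₂¹, giving 3 unpaired electrons.

3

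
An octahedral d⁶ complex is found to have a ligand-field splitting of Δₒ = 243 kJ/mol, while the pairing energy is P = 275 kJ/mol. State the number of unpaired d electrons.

Since Δₒ = 243 kJ/mol < P = 275 kJ/mol, the complex adopts the high-spin configuration.
That gives t2g^4 e_g^2.
Unpaired electrons: 4.

4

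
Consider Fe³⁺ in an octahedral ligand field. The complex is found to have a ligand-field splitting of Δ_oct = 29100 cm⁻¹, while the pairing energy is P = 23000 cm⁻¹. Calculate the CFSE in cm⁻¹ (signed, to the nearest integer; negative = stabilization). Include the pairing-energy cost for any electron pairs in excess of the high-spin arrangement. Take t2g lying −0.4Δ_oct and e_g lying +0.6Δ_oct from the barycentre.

-12200

Fe is in group 8, so Fe³⁺ is d⁵ (8 − 3 = 5).
Since Δ_oct = 29100 cm⁻¹ > P = 23000 cm⁻¹, the complex adopts the low-spin configuration.
Configuration: t2g^5 e_g^0.
Orbital CFSE = -2.0Δ_oct = -2.0 × 29100 = -58200 cm⁻¹.
Excess pairs vs high-spin: 2 − 0 = 2; pairing cost = +46000 cm⁻¹.
Net CFSE = -58200 + 46000 = -12200 cm⁻¹.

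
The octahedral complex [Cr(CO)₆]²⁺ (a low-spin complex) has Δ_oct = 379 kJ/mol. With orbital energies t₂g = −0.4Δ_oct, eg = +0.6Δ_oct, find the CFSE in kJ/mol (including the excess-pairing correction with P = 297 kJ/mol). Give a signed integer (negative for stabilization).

CO is neutral, so the +2 overall charge sits on Cr: oxidation state +2.
Group 6 minus oxidation state +2 gives a d⁴ configuration for Cr²⁺.
Electron filling gives t₂g⁴ eg⁰.
CFSE(orbital) = 4×(-0.4Δ_oct) + 0×(0.6Δ_oct) = -1.6Δ_oct; with Δ_oct = 379 kJ/mol that is -606 kJ/mol.
High-spin d⁴ would be t₂g³ eg¹ with 0 pairs; low-spin has 1, so 1 excess pair costs +1P = +297 kJ/mol.
Overall CFSE = -606 + 297 = -309 kJ/mol.

-309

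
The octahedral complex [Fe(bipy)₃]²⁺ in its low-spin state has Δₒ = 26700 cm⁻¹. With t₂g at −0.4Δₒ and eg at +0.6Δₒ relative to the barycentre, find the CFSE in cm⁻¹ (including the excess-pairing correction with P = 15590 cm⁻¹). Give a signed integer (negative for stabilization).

bipy is neutral, so the +2 overall charge sits on Fe: oxidation state +2.
Fe sits in group 8; removing 2 electrons leaves Fe²⁺ with 8 − 2 = 6 d electrons.
The d⁶ electrons fill as t₂g⁶ eg⁰.
The orbital stabilization is -2.4Δₒ = -2.4 × 26700 = -64080 cm⁻¹.
High-spin d⁶ would be t₂g⁴ eg² with 1 pair; low-spin has 3, so 2 excess pairs cost +2P = +31180 cm⁻¹.
Net CFSE = -64080 + 31180 = -32900 cm⁻¹.

-32900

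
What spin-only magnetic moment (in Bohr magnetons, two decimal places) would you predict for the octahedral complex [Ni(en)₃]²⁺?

en is neutral, so the +2 overall charge sits on Ni: oxidation state +2.
Ni sits in group 10; removing 2 electrons leaves Ni²⁺ with 10 − 2 = 8 d electrons.
Configuration: t2g^6 e_g^2 → 2 unpaired electrons.
μ(spin-only) = √[2(2+2)] = √8 ≈ 2.83 Bohr magnetons.

2.83 Bohr magnetons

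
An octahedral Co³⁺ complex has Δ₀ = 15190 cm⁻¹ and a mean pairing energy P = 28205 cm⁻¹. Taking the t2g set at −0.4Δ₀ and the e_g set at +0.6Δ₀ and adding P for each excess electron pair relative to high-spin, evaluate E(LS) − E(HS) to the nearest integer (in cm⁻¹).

26030

Co is in group 9, so Co³⁺ is d⁶ (9 − 3 = 6).
High-spin: t2g^4 e_g^2, CFSE = -0.4Δ₀ = -6076 cm⁻¹.
Low-spin: t2g^6 e_g^0, orbital CFSE = -2.4Δ₀ = -36456 cm⁻¹; plus 2 excess pairs × P = +56410 cm⁻¹; total 19954 cm⁻¹.
The difference is 19954 − (-6076) = 26030 cm⁻¹, so high-spin lies lower.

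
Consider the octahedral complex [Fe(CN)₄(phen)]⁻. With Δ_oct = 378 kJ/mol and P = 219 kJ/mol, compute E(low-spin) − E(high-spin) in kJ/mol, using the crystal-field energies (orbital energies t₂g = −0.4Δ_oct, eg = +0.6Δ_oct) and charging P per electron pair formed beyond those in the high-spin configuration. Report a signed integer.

Ligand charges: 4×(-1) from CN⁻ and 1×(+0) from phen sum to -4; with overall charge -1, Fe is +3.
Fe³⁺: group 8, so d-count = 8 − 3 = 5.
In the high-spin limit (t₂g³ eg²) the orbital term is 0.0Δ_oct = 0 kJ/mol, with no excess pairing.
For low-spin the configuration is t₂g⁵ eg⁰: orbital energy -2.0 × 378 = -756 kJ/mol, and 2 additional pairs relative to high-spin add 438 kJ/mol, giving -318 kJ/mol.
E(LS) − E(HS) = -318 − (0) = -318 kJ/mol.

-318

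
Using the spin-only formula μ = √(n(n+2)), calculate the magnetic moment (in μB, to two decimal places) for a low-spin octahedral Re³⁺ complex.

2.83 μB

Group 7 minus oxidation state +3 gives a d⁴ configuration for Re³⁺.
Configuration: t2g^4 e_g^0 → 2 unpaired electrons.
μ(spin-only) = √[2(2+2)] = √8 ≈ 2.83 μB.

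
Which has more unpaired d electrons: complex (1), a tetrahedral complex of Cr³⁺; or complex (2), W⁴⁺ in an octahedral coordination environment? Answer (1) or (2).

(1): Cr sits in group 6; removing 3 electrons leaves Cr³⁺ with 6 − 3 = 3 d electrons; Tetrahedral splitting is small, so the complex is high-spin; e² t₂¹ → 3 unpaired.
(2): Group 6 minus oxidation state +4 gives a d² configuration for W⁴⁺; For octahedral d² the high- and low-spin configurations coincide; t2g^2 e_g^0 → 2 unpaired.
So (1) has more unpaired electrons.

(1)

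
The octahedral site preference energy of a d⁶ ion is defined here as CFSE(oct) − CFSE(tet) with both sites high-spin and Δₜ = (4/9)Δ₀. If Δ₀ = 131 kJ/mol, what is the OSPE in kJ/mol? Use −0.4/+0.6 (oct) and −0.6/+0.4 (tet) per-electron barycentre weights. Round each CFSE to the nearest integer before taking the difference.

In an octahedral site d⁶ (HS) is t₂g⁴ eg², giving CFSE(oct) = -0.4Δ₀ = -52 kJ/mol.
Tetrahedral: e³ t₂³, CFSE = 3(−0.6) + 3(+0.4) = -0.6Δₜ = -0.6 × (4/9) × 131 = -35 kJ/mol.
OSPE = -52 − (-35) = -17 kJ/mol.

-17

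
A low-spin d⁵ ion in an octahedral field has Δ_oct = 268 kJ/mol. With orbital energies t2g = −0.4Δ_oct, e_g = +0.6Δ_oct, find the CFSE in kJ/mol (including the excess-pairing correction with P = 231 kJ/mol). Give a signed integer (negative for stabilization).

-74

The d⁵ electrons fill as t2g^5 e_g^0.
CFSE(orbital) = 5×(-0.4Δ_oct) + 0×(0.6Δ_oct) = -2.0Δ_oct; with Δ_oct = 268 kJ/mol that is -536 kJ/mol.
High-spin d⁵ would be t2g^3 e_g^2 with 0 pairs; low-spin has 2, so 2 excess pairs cost +2P = +462 kJ/mol.
Overall CFSE = -536 + 462 = -74 kJ/mol.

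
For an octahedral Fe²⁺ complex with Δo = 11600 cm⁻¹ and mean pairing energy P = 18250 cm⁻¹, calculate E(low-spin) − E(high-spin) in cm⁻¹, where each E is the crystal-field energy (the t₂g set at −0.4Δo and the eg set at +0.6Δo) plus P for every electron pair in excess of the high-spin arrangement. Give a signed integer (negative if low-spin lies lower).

13300

Fe sits in group 8; removing 2 electrons leaves Fe²⁺ with 8 − 2 = 6 d electrons.
High-spin d⁶ fills as t₂g⁴ eg² with CFSE 4(−0.4) + 2(+0.6) = -0.4Δo = -4640 cm⁻¹.
Low-spin t₂g⁶ eg⁰ gives -2.4Δo = -27840 cm⁻¹, but forming 2 extra pairs costs 2P = 36500 cm⁻¹, so E(LS) = -27840 + 36500 = 8660 cm⁻¹.
E(LS) − E(HS) = 8660 − (-4640) = 13300 cm⁻¹.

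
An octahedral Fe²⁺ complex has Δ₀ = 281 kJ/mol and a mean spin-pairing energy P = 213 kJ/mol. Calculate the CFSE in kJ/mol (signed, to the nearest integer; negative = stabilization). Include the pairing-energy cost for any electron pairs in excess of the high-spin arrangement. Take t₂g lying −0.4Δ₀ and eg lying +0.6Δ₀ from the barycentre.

Fe sits in group 8; removing 2 electrons leaves Fe²⁺ with 8 − 2 = 6 d electrons.
Here Δ₀ > P (281 > 213), so the low-spin state is favoured.
Filling d⁶ accordingly: t₂g⁶ eg⁰.
Orbital CFSE = -2.4Δ₀ = -2.4 × 281 = -674 kJ/mol.
Excess pairs vs high-spin: 3 − 1 = 2; pairing cost = +426 kJ/mol.
Net CFSE = -674 + 426 = -248 kJ/mol.

-248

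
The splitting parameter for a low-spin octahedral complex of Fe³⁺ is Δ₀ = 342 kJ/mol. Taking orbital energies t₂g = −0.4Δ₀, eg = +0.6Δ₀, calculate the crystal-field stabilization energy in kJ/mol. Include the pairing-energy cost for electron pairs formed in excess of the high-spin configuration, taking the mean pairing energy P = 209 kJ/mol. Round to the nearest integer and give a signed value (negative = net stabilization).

-266

Group 8 minus oxidation state +3 gives a d⁵ configuration for Fe³⁺.
Configuration: t₂g⁵ eg⁰.
Orbital CFSE = 5(-0.4) + 0(0.6) = -2.0Δ₀ = -2.0 × 342 = -684 kJ/mol.
High-spin d⁵ would be t₂g³ eg² with 0 pairs; low-spin has 2, so 2 excess pairs cost +2P = +418 kJ/mol.
Overall CFSE = -684 + 418 = -266 kJ/mol.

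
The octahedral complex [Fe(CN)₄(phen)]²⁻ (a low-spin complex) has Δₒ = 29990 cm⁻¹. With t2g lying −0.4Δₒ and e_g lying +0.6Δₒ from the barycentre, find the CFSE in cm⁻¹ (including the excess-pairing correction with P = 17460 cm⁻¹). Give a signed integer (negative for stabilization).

-37056

Ligand charges: 4×(-1) from CN⁻ and 1×(+0) from phen sum to -4; with overall charge -2, Fe is +2.
Fe sits in group 8; removing 2 electrons leaves Fe²⁺ with 8 − 2 = 6 d electrons.
The d⁶ electrons fill as t2g^6 e_g^0.
CFSE(orbital) = 6×(-0.4Δₒ) + 0×(0.6Δₒ) = -2.4Δₒ; with Δₒ = 29990 cm⁻¹ that is -71976 cm⁻¹.
Relative to high-spin t2g^4 e_g^2 (1 paired), the low-spin configuration has 2 additional pairs, contributing +2 × 17460 = +34920 cm⁻¹.
Net CFSE = -71976 + 34920 = -37056 cm⁻¹.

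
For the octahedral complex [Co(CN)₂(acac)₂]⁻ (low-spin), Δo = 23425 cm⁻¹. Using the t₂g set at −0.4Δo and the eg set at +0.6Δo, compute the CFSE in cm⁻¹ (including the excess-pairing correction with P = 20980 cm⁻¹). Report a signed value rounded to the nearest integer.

Ligand charges: 2×(-1) from CN⁻ and 2×(-1) from acac⁻ sum to -4; with overall charge -1, Co is +3.
Co is in group 9, so Co³⁺ is d⁶ (9 − 3 = 6).
Electron filling gives t₂g⁶ eg⁰.
Orbital CFSE = 6(-0.4) + 0(0.6) = -2.4Δo = -2.4 × 23425 = -56220 cm⁻¹.
High-spin d⁶ would be t₂g⁴ eg² with 1 pair; low-spin has 3, so 2 excess pairs cost +2P = +41960 cm⁻¹.
Net CFSE = -56220 + 41960 = -14260 cm⁻¹.

-14260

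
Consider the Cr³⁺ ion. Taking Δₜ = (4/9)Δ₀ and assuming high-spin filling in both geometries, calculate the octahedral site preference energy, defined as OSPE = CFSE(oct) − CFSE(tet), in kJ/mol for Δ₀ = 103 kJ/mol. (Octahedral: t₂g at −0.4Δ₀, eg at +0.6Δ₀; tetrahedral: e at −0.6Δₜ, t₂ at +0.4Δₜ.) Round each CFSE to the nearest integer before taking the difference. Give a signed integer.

Cr is in group 6, so Cr³⁺ is d³ (6 − 3 = 3).
Octahedral (high-spin): t2g^3 e_g^0, CFSE = 3(−0.4) + 0(+0.6) = -1.2Δ₀ = -1.2 × 103 = -124 kJ/mol.
Tetrahedral: e^2 t2^1, CFSE = 2(−0.6) + 1(+0.4) = -0.8Δₜ = -0.8 × (4/9) × 103 = -37 kJ/mol.
OSPE = -124 − (-37) = -87 kJ/mol.

-87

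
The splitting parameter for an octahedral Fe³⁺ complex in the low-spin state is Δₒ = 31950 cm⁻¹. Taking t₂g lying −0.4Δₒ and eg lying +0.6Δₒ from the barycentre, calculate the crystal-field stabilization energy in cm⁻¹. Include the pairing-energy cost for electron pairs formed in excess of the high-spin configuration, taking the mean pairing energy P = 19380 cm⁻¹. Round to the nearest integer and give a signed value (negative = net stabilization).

Fe sits in group 8; removing 3 electrons leaves Fe³⁺ with 8 − 3 = 5 d electrons.
Configuration: t₂g⁵ eg⁰.
Orbital CFSE = 5(-0.4) + 0(0.6) = -2.0Δₒ = -2.0 × 31950 = -63900 cm⁻¹.
High-spin d⁵ would be t₂g³ eg² with 0 pairs; low-spin has 2, so 2 excess pairs cost +2P = +38760 cm⁻¹.
Net CFSE = -63900 + 38760 = -25140 cm⁻¹.

-25140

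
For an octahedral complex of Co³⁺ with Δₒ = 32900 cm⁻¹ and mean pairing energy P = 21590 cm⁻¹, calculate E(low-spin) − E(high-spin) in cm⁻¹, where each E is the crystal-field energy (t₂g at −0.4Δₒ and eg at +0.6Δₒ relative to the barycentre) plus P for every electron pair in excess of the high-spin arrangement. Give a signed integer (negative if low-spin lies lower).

-22620

Co sits in group 9; removing 3 electrons leaves Co³⁺ with 9 − 3 = 6 d electrons.
High-spin d⁶ fills as t₂g⁴ eg² with CFSE 4(−0.4) + 2(+0.6) = -0.4Δₒ = -13160 cm⁻¹.
Low-spin: t₂g⁶ eg⁰, orbital CFSE = -2.4Δₒ = -78960 cm⁻¹; plus 2 excess pairs × P = +43180 cm⁻¹; total -35780 cm⁻¹.
Thus E(LS) − E(HS) = -22620 cm⁻¹.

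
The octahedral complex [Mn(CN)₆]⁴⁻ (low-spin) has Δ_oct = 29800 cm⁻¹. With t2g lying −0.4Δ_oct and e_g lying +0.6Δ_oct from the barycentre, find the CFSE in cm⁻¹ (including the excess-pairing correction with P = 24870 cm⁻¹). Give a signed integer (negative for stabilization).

-9860

Each CN⁻ contributes -1; 6 × (-1) = -6. With overall charge -4, Mn is in the +2 oxidation state.
Group 7 minus oxidation state +2 gives a d⁵ configuration for Mn²⁺.
Configuration: t2g^5 e_g^0.
CFSE(orbital) = 5×(-0.4Δ_oct) + 0×(0.6Δ_oct) = -2.0Δ_oct; with Δ_oct = 29800 cm⁻¹ that is -59600 cm⁻¹.
Pairing penalty: 2 pairs vs 0 in the high-spin reference → 2 extra × P = 49740 cm⁻¹.
Combining: -59600 + 49740 = -9860 cm⁻¹.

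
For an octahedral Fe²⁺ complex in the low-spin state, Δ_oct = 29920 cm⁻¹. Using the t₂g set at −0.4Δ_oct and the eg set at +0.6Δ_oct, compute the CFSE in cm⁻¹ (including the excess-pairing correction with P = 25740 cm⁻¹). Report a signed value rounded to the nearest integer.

Fe is in group 8, so Fe²⁺ is d⁶ (8 − 2 = 6).
Electron filling gives t₂g⁶ eg⁰.
CFSE(orbital) = 6×(-0.4Δ_oct) + 0×(0.6Δ_oct) = -2.4Δ_oct; with Δ_oct = 29920 cm⁻¹ that is -71808 cm⁻¹.
High-spin d⁶ would be t₂g⁴ eg² with 1 pair; low-spin has 3, so 2 excess pairs cost +2P = +51480 cm⁻¹.
Combining: -71808 + 51480 = -20328 cm⁻¹.

-20328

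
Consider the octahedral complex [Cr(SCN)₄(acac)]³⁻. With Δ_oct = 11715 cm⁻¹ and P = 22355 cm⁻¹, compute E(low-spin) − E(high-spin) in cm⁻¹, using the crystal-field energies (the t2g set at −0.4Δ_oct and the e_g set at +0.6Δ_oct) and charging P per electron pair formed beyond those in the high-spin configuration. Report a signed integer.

10640

Ligand charges: 4×(-1) from SCN⁻ and 1×(-1) from acac⁻ sum to -5; with overall charge -3, Cr is +2.
Cr is in group 6, so Cr²⁺ is d⁴ (6 − 2 = 4).
High-spin d⁴ fills as t2g^3 e_g^1 with CFSE 3(−0.4) + 1(+0.6) = -0.6Δ_oct = -7029 cm⁻¹.
Low-spin: t2g^4 e_g^0, orbital CFSE = -1.6Δ_oct = -18744 cm⁻¹; plus 1 excess pair × P = +22355 cm⁻¹; total 3611 cm⁻¹.
The difference is 3611 − (-7029) = 10640 cm⁻¹, so high-spin lies lower.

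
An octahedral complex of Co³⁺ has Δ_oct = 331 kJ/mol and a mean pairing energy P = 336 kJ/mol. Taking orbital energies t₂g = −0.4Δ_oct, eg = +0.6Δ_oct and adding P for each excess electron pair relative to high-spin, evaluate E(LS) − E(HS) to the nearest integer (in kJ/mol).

10

Group 9 minus oxidation state +3 gives a d⁶ configuration for Co³⁺.
In the high-spin limit (t₂g⁴ eg²) the orbital term is -0.4Δ_oct = -132 kJ/mol, with no excess pairing.
Low-spin t₂g⁶ eg⁰ gives -2.4Δ_oct = -794 kJ/mol, but forming 2 extra pairs costs 2P = 672 kJ/mol, so E(LS) = -794 + 672 = -122 kJ/mol.
Thus E(LS) − E(HS) = 10 kJ/mol.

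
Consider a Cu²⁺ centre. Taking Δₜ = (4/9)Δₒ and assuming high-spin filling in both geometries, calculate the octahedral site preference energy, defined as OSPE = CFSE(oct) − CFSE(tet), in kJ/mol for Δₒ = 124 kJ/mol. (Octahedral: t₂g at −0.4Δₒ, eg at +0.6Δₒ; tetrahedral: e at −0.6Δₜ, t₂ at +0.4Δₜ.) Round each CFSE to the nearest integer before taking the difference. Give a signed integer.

-52

Cu sits in group 11; removing 2 electrons leaves Cu²⁺ with 11 − 2 = 9 d electrons.
Octahedral (high-spin): t2g^6 e_g^3, CFSE = 6(−0.4) + 3(+0.6) = -0.6Δₒ = -0.6 × 124 = -74 kJ/mol.
Tetrahedral: e^4 t2^5, CFSE = 4(−0.6) + 5(+0.4) = -0.4Δₜ = -0.4 × (4/9) × 124 = -22 kJ/mol.
OSPE = CFSE(oct) − CFSE(tet) = -74 − (-22) = -52 kJ/mol.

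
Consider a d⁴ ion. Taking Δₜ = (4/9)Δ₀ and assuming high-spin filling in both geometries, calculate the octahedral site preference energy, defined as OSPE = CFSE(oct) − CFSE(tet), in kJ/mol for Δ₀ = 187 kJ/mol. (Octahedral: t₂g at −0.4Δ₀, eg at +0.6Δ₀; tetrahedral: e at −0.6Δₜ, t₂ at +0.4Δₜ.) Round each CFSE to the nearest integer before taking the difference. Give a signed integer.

In an octahedral site d⁴ (HS) is t₂g³ eg¹, giving CFSE(oct) = -0.6Δ₀ = -112 kJ/mol.
In a tetrahedral site the filling is e² t₂²: CFSE(tet) = -0.4Δₜ = -0.4 × (4/9)(187) = -33 kJ/mol.
OSPE = -112 − (-33) = -79 kJ/mol.

-79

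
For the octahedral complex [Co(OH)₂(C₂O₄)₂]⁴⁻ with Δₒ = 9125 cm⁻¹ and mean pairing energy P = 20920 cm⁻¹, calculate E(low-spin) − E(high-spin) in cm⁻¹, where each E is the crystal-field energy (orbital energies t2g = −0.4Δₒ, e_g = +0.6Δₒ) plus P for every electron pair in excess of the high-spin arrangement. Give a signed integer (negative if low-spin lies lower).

Ligand charges: 2×(-1) from OH⁻ and 2×(-2) from C₂O₄²⁻ sum to -6; with overall charge -4, Co is +2.
Co²⁺: group 9, so d-count = 9 − 2 = 7.
High-spin: t2g^5 e_g^2, CFSE = -0.8Δₒ = -7300 cm⁻¹.
Low-spin t2g^6 e_g^1 gives -1.8Δₒ = -16425 cm⁻¹, but forming 1 extra pair costs 1P = 20920 cm⁻¹, so E(LS) = -16425 + 20920 = 4495 cm⁻¹.
The difference is 4495 − (-7300) = 11795 cm⁻¹, so high-spin lies lower.

11795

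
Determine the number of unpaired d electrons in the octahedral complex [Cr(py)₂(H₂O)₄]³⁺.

3

Ligand charges: 2×(+0) from py and 4×(+0) from H₂O sum to +0; with overall charge +3, Cr is +3.
Cr³⁺: group 6, so d-count = 6 − 3 = 3.
Configuration: t₂g³ eg⁰, giving 3 unpaired electrons.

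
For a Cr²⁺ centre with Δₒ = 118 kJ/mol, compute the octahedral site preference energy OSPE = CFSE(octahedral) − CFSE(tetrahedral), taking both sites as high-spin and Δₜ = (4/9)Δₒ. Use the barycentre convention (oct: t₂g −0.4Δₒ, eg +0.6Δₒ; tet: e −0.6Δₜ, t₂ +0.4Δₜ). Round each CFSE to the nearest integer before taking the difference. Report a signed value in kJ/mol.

-50

Cr sits in group 6; removing 2 electrons leaves Cr²⁺ with 6 − 2 = 4 d electrons.
Octahedral high-spin t2g^3 e_g^1: CFSE = -0.6 × 118 = -71 kJ/mol.
In a tetrahedral site the filling is e^2 t2^2: CFSE(tet) = -0.4Δₜ = -0.4 × (4/9)(118) = -21 kJ/mol.
OSPE = CFSE(oct) − CFSE(tet) = -71 − (-21) = -50 kJ/mol.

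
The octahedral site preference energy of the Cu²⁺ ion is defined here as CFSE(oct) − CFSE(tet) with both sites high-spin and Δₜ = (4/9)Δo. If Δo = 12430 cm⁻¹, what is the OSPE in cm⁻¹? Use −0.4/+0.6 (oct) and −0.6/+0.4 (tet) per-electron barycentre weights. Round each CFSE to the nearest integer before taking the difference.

Group 11 minus oxidation state +2 gives a d⁹ configuration for Cu²⁺.
Octahedral (high-spin): t₂g⁶ eg³, CFSE = 6(−0.4) + 3(+0.6) = -0.6Δo = -0.6 × 12430 = -7458 cm⁻¹.
Tetrahedral e⁴ t₂⁵ gives -0.4Δₜ = -0.4 × (4/9) × 12430 = -2210 cm⁻¹.
OSPE = CFSE(oct) − CFSE(tet) = -7458 − (-2210) = -5248 cm⁻¹.

-5248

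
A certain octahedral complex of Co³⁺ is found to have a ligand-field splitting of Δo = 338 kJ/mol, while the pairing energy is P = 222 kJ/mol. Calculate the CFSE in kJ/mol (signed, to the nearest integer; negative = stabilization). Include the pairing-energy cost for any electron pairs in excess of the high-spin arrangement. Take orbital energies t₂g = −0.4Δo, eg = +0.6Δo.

-367

Co is in group 9, so Co³⁺ is d⁶ (9 − 3 = 6).
Δo > P, so pairing is preferred: the ground state is low-spin.
That gives t₂g⁶ eg⁰.
Orbital CFSE = -2.4Δo = -2.4 × 338 = -811 kJ/mol.
Excess pairs vs high-spin: 3 − 1 = 2; pairing cost = +444 kJ/mol.
Net CFSE = -811 + 444 = -367 kJ/mol.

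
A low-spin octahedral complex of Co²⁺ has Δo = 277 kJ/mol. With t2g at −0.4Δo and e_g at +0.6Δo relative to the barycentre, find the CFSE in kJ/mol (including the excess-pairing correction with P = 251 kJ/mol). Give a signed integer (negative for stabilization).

-248

Co sits in group 9; removing 2 electrons leaves Co²⁺ with 9 − 2 = 7 d electrons.
Configuration: t2g^6 e_g^1.
Orbital CFSE = 6(-0.4) + 1(0.6) = -1.8Δo = -1.8 × 277 = -499 kJ/mol.
Pairing penalty: 3 pairs vs 2 in the high-spin reference → 1 extra × P = 251 kJ/mol.
Net CFSE = -499 + 251 = -248 kJ/mol.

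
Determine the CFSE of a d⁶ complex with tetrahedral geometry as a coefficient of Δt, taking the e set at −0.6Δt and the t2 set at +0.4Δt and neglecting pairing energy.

Tetrahedral splitting is small, so the complex is high-spin.
Configuration: e^3 t2^3.
CFSE = 3(-0.6Δt) + 3(0.4Δt) = -1.8Δt + 1.2Δt = -0.6Δt.

-0.6 Δt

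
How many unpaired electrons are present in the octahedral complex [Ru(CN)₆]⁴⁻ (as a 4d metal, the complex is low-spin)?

0

Each CN⁻ contributes -1; 6 × (-1) = -6. With overall charge -4, Ru is in the +2 oxidation state.
Ru²⁺: group 8, so d-count = 8 − 2 = 6.
Configuration: t₂g⁶ eg⁰, giving 0 unpaired electrons.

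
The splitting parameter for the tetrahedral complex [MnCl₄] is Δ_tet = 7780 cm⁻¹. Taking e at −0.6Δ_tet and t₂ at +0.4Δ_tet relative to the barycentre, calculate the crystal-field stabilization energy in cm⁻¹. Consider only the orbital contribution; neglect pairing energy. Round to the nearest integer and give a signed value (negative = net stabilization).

-6224

Each Cl⁻ contributes -1; 4 × (-1) = -4. With overall charge +0, Mn is in the +4 oxidation state.
Mn sits in group 7; removing 4 electrons leaves Mn⁴⁺ with 7 − 4 = 3 d electrons.
Tetrahedral splitting is small, so the complex is high-spin.
The d³ electrons fill as e² t₂¹.
CFSE(orbital) = 2×(-0.6Δ_tet) + 1×(0.4Δ_tet) = -0.8Δ_tet; with Δ_tet = 7780 cm⁻¹ that is -6224 cm⁻¹.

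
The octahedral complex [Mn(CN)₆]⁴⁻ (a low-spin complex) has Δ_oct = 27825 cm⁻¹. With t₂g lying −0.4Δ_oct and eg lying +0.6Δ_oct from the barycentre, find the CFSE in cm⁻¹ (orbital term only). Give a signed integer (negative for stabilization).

Each CN⁻ contributes -1; 6 × (-1) = -6. With overall charge -4, Mn is in the +2 oxidation state.
Mn is in group 7, so Mn²⁺ is d⁵ (7 − 2 = 5).
The d⁵ electrons fill as t₂g⁵ eg⁰.
The orbital stabilization is -2.0Δ_oct = -2.0 × 27825 = -55650 cm⁻¹.

-55650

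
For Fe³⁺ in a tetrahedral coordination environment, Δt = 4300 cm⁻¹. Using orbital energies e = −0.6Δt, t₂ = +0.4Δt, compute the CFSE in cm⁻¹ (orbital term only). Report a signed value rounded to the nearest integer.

0

Fe³⁺: group 8, so d-count = 8 − 3 = 5.
Tetrahedral fields are weak (Δₜ ≈ 4/9 Δₒ), so electrons fill high-spin.
Electron filling gives e² t₂³.
Orbital CFSE = 2(-0.6) + 3(0.4) = 0.0Δt = 0.0 × 4300 = 0 cm⁻¹.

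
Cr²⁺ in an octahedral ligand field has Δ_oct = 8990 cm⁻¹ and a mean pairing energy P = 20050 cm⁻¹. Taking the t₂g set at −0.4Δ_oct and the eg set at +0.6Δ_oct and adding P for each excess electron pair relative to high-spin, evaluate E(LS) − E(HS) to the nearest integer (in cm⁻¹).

Group 6 minus oxidation state +2 gives a d⁴ configuration for Cr²⁺.
High-spin d⁴ fills as t₂g³ eg¹ with CFSE 3(−0.4) + 1(+0.6) = -0.6Δ_oct = -5394 cm⁻¹.
Low-spin t₂g⁴ eg⁰ gives -1.6Δ_oct = -14384 cm⁻¹, but forming 1 extra pair costs 1P = 20050 cm⁻¹, so E(LS) = -14384 + 20050 = 5666 cm⁻¹.
Thus E(LS) − E(HS) = 11060 cm⁻¹.

11060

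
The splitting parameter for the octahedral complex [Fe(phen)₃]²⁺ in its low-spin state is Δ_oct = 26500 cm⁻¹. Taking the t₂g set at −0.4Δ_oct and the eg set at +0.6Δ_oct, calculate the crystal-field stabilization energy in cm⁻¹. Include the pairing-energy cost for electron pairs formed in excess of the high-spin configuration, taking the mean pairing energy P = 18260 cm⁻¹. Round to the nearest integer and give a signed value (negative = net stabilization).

phen is neutral, so the +2 overall charge sits on Fe: oxidation state +2.
Fe sits in group 8; removing 2 electrons leaves Fe²⁺ with 8 − 2 = 6 d electrons.
Configuration: t₂g⁶ eg⁰.
Orbital CFSE = 6(-0.4) + 0(0.6) = -2.4Δ_oct = -2.4 × 26500 = -63600 cm⁻¹.
High-spin d⁶ would be t₂g⁴ eg² with 1 pair; low-spin has 3, so 2 excess pairs cost +2P = +36520 cm⁻¹.
Net CFSE = -63600 + 36520 = -27080 cm⁻¹.

-27080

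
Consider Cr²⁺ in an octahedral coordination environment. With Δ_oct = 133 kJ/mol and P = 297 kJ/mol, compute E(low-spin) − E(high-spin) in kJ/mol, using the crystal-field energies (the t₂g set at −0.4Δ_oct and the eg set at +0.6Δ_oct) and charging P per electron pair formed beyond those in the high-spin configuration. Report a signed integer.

Cr²⁺: group 6, so d-count = 6 − 2 = 4.
In the high-spin limit (t₂g³ eg¹) the orbital term is -0.6Δ_oct = -80 kJ/mol, with no excess pairing.
For low-spin the configuration is t₂g⁴ eg⁰: orbital energy -1.6 × 133 = -213 kJ/mol, and 1 additional pair relative to high-spin adds 297 kJ/mol, giving 84 kJ/mol.
Thus E(LS) − E(HS) = 164 kJ/mol.

164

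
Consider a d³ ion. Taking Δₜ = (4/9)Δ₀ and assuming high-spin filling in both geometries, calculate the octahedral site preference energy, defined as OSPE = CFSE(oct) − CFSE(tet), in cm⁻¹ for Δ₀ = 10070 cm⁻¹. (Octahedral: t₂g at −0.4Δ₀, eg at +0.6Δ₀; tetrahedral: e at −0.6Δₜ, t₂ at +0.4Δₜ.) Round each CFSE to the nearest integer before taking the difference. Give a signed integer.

Octahedral high-spin t2g^3 e_g^0: CFSE = -1.2 × 10070 = -12084 cm⁻¹.
In a tetrahedral site the filling is e^2 t2^1: CFSE(tet) = -0.8Δₜ = -0.8 × (4/9)(10070) = -3580 cm⁻¹.
Subtracting, OSPE = -12084 − (-3580) = -8504 cm⁻¹.

-8504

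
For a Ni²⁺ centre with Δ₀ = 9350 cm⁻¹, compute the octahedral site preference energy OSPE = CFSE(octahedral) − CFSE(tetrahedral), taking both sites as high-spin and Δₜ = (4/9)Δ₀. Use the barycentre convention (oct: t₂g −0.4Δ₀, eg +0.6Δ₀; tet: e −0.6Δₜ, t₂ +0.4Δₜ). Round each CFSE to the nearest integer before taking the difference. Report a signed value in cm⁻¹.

-7896

Ni is in group 10, so Ni²⁺ is d⁸ (10 − 2 = 8).
In an octahedral site d⁸ (HS) is t₂g⁶ eg², giving CFSE(oct) = -1.2Δ₀ = -11220 cm⁻¹.
In a tetrahedral site the filling is e⁴ t₂⁴: CFSE(tet) = -0.8Δₜ = -0.8 × (4/9)(9350) = -3324 cm⁻¹.
OSPE = CFSE(oct) − CFSE(tet) = -11220 − (-3324) = -7896 cm⁻¹.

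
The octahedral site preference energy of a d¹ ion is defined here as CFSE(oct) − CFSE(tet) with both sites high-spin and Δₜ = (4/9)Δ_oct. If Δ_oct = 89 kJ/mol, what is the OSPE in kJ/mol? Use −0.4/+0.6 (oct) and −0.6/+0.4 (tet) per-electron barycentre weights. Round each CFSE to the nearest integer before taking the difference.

-12

In an octahedral site d¹ (HS) is t₂g¹ eg⁰, giving CFSE(oct) = -0.4Δ_oct = -36 kJ/mol.
In a tetrahedral site the filling is e¹ t₂⁰: CFSE(tet) = -0.6Δₜ = -0.6 × (4/9)(89) = -24 kJ/mol.
OSPE = -36 − (-24) = -12 kJ/mol.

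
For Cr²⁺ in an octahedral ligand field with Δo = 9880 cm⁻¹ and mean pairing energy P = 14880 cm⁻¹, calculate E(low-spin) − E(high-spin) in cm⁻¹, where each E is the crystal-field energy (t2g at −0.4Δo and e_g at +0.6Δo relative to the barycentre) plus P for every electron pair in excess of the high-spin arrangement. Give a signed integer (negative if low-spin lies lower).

5000

Cr sits in group 6; removing 2 electrons leaves Cr²⁺ with 6 − 2 = 4 d electrons.
High-spin d⁴ fills as t2g^3 e_g^1 with CFSE 3(−0.4) + 1(+0.6) = -0.6Δo = -5928 cm⁻¹.
Low-spin t2g^4 e_g^0 gives -1.6Δo = -15808 cm⁻¹, but forming 1 extra pair costs 1P = 14880 cm⁻¹, so E(LS) = -15808 + 14880 = -928 cm⁻¹.
Thus E(LS) − E(HS) = 5000 cm⁻¹.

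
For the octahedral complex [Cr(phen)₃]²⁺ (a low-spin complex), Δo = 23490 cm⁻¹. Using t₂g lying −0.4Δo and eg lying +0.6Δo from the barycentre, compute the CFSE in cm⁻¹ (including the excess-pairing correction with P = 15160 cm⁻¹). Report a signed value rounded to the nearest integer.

-22424

phen is neutral, so the +2 overall charge sits on Cr: oxidation state +2.
Group 6 minus oxidation state +2 gives a d⁴ configuration for Cr²⁺.
The d⁴ electrons fill as t₂g⁴ eg⁰.
Orbital CFSE = 4(-0.4) + 0(0.6) = -1.6Δo = -1.6 × 23490 = -37584 cm⁻¹.
Pairing penalty: 1 pair vs 0 in the high-spin reference → 1 extra × P = 15160 cm⁻¹.
Combining: -37584 + 15160 = -22424 cm⁻¹.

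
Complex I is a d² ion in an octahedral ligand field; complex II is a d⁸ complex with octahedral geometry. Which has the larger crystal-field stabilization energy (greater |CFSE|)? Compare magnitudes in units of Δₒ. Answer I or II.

II

I: For octahedral d² the high- and low-spin configurations coincide; t₂g² eg⁰, CFSE = -0.8Δₒ.
II: t2g^6 e_g^2, CFSE = -1.2Δₒ.
So II has the larger |CFSE|.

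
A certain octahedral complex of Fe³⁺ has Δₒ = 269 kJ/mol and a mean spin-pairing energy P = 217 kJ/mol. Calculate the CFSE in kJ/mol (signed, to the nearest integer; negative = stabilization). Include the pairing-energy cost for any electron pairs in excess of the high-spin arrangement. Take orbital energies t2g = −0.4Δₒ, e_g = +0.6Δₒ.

Fe is in group 8, so Fe³⁺ is d⁵ (8 − 3 = 5).
Since Δₒ = 269 kJ/mol > P = 217 kJ/mol, the complex adopts the low-spin configuration.
Filling d⁵ accordingly: t2g^5 e_g^0.
Orbital CFSE = -2.0Δₒ = -2.0 × 269 = -538 kJ/mol.
Excess pairs vs high-spin: 2 − 0 = 2; pairing cost = +434 kJ/mol.
Net CFSE = -538 + 434 = -104 kJ/mol.

-104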